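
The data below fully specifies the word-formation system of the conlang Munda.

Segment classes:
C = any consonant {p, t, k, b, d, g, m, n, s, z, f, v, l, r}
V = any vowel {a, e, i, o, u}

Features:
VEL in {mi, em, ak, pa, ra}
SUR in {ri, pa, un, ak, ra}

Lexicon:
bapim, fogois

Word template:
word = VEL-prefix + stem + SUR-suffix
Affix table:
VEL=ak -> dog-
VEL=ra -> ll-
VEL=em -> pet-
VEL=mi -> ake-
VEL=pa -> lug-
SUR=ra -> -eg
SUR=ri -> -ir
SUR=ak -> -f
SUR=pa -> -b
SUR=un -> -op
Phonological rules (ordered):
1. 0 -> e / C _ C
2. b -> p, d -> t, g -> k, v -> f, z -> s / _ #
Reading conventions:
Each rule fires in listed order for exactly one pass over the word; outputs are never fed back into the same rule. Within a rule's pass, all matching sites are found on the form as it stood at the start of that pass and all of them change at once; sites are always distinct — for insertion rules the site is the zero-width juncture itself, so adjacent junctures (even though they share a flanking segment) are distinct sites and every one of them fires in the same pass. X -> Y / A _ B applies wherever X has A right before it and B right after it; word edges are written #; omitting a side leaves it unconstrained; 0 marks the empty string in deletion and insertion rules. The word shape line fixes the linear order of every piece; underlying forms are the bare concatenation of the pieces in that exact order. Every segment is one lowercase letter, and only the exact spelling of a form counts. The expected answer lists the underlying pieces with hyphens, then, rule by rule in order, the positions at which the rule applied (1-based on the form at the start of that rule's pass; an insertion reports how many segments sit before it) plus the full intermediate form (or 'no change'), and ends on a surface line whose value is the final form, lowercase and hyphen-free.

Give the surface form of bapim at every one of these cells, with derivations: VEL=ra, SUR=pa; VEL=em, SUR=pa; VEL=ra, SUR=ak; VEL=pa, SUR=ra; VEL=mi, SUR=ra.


cell VEL=ra, SUR=pa:
underlying: ll-bapim-b
1. 0 -> e / C _ C: inserts after position(s) 1, 2, 7: lelebapimeb
2. b -> p, d -> t, g -> k, v -> f, z -> s / _ #: fires at position(s) 11: lelebapimep
surface: lelebapimep

cell VEL=em, SUR=pa:
underlying: pet-bapim-b
1. 0 -> e / C _ C: inserts after position(s) 3, 8: petebapimeb
2. b -> p, d -> t, g -> k, v -> f, z -> s / _ #: fires at position(s) 11: petebapimep
surface: petebapimep

cell VEL=ra, SUR=ak:
underlying: ll-bapim-f
1. 0 -> e / C _ C: inserts after position(s) 1, 2, 7: lelebapimef
2. b -> p, d -> t, g -> k, v -> f, z -> s / _ #: no change
surface: lelebapimef

cell VEL=pa, SUR=ra:
underlying: lug-bapim-eg
1. 0 -> e / C _ C: inserts after position(s) 3: lugebapimeg
2. b -> p, d -> t, g -> k, v -> f, z -> s / _ #: fires at position(s) 11: lugebapimek
surface: lugebapimek

cell VEL=mi, SUR=ra:
underlying: ake-bapim-eg
1. 0 -> e / C _ C: no change
2. b -> p, d -> t, g -> k, v -> f, z -> s / _ #: fires at position(s) 10: akebapimek
surface: akebapimek


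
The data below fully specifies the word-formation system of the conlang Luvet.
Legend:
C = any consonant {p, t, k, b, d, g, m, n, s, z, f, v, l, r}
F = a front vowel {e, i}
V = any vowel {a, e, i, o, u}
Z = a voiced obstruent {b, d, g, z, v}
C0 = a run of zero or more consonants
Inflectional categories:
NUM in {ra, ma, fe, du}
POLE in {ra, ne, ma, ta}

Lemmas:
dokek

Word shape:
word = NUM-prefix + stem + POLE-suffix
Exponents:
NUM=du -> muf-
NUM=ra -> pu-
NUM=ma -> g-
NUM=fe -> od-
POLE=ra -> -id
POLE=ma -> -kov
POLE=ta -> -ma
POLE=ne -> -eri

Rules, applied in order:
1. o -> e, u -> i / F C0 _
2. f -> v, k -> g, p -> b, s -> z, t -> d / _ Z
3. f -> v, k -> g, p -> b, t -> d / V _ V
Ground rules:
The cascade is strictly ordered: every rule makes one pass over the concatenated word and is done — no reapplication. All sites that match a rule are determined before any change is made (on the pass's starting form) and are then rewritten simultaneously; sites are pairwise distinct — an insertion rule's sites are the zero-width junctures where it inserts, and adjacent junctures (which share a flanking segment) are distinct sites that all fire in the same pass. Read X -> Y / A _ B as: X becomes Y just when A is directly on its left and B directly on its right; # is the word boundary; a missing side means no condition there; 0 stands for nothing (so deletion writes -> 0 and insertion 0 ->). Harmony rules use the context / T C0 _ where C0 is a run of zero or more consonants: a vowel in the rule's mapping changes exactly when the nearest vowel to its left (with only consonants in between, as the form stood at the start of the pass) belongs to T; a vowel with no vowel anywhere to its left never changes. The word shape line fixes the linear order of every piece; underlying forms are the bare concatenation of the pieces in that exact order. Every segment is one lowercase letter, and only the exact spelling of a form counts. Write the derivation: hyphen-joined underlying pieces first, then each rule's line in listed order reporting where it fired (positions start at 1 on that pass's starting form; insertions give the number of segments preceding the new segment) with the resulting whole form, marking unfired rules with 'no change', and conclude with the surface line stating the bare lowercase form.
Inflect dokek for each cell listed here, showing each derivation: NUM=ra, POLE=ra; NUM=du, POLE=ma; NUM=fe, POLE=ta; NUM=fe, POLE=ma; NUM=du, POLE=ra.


cell NUM=ra, POLE=ra:
underlying: pu-dokek-id
1. o -> e, u -> i / F C0 _: no change
2. f -> v, k -> g, p -> b, s -> z, t -> d / _ Z: no change
3. f -> v, k -> g, p -> b, t -> d / V _ V: fires at position(s) 5, 7: pudogegid
surface: pudogegid

cell NUM=du, POLE=ma:
underlying: muf-dokek-kov
1. o -> e, u -> i / F C0 _: fires at position(s) 10: mufdokekkev
2. f -> v, k -> g, p -> b, s -> z, t -> d / _ Z: fires at position(s) 3: muvdokekkev
3. f -> v, k -> g, p -> b, t -> d / V _ V: fires at position(s) 6: muvdogekkev
surface: muvdogekkev

cell NUM=fe, POLE=ta:
underlying: od-dokek-ma
1. o -> e, u -> i / F C0 _: no change
2. f -> v, k -> g, p -> b, s -> z, t -> d / _ Z: no change
3. f -> v, k -> g, p -> b, t -> d / V _ V: fires at position(s) 5: oddogekma
surface: oddogekma

cell NUM=fe, POLE=ma:
underlying: od-dokek-kov
1. o -> e, u -> i / F C0 _: fires at position(s) 9: oddokekkev
2. f -> v, k -> g, p -> b, s -> z, t -> d / _ Z: no change
3. f -> v, k -> g, p -> b, t -> d / V _ V: fires at position(s) 5: oddogekkev
surface: oddogekkev

cell NUM=du, POLE=ra:
underlying: muf-dokek-id
1. o -> e, u -> i / F C0 _: no change
2. f -> v, k -> g, p -> b, s -> z, t -> d / _ Z: fires at position(s) 3: muvdokekid
3. f -> v, k -> g, p -> b, t -> d / V _ V: fires at position(s) 6, 8: muvdogegid
surface: muvdogegid


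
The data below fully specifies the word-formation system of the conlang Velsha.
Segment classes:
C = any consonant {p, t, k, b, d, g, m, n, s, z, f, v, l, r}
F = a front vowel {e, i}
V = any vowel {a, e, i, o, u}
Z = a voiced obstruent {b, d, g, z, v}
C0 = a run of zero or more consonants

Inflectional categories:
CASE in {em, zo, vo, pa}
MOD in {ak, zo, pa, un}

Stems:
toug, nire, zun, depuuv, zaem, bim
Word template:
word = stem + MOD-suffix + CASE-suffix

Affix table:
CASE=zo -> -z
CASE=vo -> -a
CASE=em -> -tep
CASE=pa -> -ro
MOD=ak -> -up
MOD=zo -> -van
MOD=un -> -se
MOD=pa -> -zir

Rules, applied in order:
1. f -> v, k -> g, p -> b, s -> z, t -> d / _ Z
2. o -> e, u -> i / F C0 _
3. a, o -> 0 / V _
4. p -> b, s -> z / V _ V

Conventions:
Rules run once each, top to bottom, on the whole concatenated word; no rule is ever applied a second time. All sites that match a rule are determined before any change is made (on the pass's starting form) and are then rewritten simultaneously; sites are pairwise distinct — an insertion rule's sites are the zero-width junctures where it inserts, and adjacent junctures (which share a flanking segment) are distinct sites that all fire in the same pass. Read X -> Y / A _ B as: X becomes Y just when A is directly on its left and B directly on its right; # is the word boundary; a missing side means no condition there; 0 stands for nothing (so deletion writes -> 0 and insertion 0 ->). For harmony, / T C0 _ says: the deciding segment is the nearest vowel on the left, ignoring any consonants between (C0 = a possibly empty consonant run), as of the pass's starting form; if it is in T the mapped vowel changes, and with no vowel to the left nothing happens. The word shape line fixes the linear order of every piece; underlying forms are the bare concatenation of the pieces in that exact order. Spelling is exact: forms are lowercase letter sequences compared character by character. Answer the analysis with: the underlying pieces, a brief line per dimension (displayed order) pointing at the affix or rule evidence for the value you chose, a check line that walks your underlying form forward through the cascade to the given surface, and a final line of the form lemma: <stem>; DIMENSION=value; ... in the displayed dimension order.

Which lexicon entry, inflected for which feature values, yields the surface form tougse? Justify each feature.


underlying: toug-se-a
CASE=vo - signalled by the affix -a
MOD=un - signalled by the affix -se
check: tougsea -> tougsea -> tougsea -> tougse -> tougse
lemma: toug; CASE=vo; MOD=un


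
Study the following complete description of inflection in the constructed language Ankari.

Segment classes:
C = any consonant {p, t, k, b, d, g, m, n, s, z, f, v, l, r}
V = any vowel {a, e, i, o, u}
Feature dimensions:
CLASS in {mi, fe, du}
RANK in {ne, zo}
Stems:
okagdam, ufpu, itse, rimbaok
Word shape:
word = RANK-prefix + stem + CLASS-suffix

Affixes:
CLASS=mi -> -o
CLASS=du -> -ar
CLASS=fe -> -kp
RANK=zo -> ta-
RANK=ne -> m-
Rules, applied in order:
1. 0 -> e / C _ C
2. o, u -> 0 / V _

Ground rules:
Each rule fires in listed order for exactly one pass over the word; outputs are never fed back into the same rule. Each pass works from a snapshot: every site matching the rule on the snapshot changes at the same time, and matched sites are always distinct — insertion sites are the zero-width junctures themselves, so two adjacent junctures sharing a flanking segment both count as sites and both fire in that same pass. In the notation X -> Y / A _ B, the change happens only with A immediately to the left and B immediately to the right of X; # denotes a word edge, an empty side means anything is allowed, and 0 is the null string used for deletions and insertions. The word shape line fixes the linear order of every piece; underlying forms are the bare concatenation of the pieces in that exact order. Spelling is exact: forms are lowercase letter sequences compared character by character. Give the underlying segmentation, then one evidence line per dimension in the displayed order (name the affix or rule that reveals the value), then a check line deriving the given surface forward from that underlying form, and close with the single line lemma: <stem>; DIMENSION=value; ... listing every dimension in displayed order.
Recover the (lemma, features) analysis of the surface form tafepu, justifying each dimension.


underlying: ta-ufpu-o
CLASS=mi - signalled by the affix -o
RANK=zo - signalled by the affix ta-
check: taufpuo -> taufepuo -> tafepu
lemma: ufpu; CLASS=mi; RANK=zo


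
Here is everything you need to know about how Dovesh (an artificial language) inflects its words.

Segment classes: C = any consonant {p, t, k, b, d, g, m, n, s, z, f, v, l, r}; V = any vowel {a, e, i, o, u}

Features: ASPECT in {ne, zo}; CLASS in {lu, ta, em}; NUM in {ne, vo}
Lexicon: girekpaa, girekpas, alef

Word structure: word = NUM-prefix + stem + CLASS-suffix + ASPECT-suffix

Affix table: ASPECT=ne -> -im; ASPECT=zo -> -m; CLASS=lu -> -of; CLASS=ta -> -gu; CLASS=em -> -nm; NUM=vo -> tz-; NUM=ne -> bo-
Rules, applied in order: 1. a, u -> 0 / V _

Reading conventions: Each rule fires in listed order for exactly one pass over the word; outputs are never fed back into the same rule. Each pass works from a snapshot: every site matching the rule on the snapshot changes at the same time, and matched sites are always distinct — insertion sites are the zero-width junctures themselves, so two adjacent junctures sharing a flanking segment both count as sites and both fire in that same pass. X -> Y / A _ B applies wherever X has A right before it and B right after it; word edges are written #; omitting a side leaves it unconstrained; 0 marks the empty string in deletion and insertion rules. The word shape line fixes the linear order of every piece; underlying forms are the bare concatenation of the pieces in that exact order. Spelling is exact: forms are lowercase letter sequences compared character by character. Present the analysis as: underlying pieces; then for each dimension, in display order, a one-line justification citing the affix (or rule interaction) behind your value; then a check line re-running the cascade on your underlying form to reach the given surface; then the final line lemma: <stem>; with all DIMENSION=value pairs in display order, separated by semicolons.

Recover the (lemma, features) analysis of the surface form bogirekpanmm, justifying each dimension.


underlying: bo-girekpaa-nm-m
ASPECT=zo - signalled by the affix -m
CLASS=em - signalled by the affix -nm
NUM=ne - signalled by the affix bo-
check: bogirekpaanmm -> bogirekpanmm
lemma: girekpaa; ASPECT=zo; CLASS=em; NUM=ne


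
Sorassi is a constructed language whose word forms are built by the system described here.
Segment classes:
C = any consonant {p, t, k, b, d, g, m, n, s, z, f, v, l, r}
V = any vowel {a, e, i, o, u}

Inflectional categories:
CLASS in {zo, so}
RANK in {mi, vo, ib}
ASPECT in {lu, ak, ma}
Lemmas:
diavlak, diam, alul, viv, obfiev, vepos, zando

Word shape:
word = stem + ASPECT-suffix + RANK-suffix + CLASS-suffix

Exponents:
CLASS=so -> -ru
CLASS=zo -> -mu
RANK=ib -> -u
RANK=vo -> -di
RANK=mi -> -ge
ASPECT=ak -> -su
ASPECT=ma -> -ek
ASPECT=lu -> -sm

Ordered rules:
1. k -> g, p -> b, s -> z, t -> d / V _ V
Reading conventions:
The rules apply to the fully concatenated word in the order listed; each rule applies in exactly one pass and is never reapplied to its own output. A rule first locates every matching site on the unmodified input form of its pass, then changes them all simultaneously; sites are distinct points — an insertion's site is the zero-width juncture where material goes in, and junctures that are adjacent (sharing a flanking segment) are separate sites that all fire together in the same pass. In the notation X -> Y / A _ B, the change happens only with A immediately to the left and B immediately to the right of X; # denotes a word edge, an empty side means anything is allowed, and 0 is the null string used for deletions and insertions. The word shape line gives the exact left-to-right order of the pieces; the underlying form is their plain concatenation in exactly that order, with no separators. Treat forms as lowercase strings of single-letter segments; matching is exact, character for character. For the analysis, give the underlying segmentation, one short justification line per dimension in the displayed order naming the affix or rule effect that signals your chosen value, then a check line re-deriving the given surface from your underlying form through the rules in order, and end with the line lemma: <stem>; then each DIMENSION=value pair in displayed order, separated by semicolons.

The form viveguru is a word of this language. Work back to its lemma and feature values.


underlying: viv-ek-u-ru
CLASS=so - signalled by the affix -ru
RANK=ib - signalled by the affix -u
ASPECT=ma - signalled by the affix -ek
check: vivekuru -> viveguru
lemma: viv; CLASS=so; RANK=ib; ASPECT=ma


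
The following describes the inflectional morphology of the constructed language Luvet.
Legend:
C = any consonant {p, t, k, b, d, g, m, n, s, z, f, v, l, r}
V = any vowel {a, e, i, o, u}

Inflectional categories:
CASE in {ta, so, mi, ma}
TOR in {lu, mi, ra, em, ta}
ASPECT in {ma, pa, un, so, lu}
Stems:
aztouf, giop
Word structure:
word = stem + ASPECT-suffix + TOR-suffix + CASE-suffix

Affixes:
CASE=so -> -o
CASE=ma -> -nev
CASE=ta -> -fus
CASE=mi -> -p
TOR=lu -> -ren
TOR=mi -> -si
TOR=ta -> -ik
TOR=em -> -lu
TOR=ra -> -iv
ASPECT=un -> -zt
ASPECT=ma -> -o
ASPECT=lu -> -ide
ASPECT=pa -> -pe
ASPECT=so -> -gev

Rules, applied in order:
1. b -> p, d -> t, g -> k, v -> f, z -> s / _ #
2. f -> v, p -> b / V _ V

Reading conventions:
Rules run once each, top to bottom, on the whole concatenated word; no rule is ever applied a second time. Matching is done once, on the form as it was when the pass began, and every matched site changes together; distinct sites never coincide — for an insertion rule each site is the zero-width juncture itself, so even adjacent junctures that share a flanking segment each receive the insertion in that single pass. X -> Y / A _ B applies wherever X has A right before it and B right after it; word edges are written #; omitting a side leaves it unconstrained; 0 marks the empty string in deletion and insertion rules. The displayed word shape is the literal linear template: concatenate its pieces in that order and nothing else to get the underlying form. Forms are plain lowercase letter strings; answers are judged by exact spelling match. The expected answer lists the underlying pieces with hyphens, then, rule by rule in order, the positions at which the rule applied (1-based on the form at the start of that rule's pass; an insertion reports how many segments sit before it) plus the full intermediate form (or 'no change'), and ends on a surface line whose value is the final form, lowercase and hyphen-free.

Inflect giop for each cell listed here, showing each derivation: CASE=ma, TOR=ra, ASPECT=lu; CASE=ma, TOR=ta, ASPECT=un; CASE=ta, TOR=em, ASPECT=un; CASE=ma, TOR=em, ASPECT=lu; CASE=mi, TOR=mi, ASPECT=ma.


cell CASE=ma, TOR=ra, ASPECT=lu:
underlying: giop-ide-iv-nev
1. b -> p, d -> t, g -> k, v -> f, z -> s / _ #: fires at position(s) 12: giopideivnef
2. f -> v, p -> b / V _ V: fires at position(s) 4: giobideivnef
surface: giobideivnef

cell CASE=ma, TOR=ta, ASPECT=un:
underlying: giop-zt-ik-nev
1. b -> p, d -> t, g -> k, v -> f, z -> s / _ #: fires at position(s) 11: giopztiknef
2. f -> v, p -> b / V _ V: no change
surface: giopztiknef

cell CASE=ta, TOR=em, ASPECT=un:
underlying: giop-zt-lu-fus
1. b -> p, d -> t, g -> k, v -> f, z -> s / _ #: no change
2. f -> v, p -> b / V _ V: fires at position(s) 9: giopztluvus
surface: giopztluvus

cell CASE=ma, TOR=em, ASPECT=lu:
underlying: giop-ide-lu-nev
1. b -> p, d -> t, g -> k, v -> f, z -> s / _ #: fires at position(s) 12: giopidelunef
2. f -> v, p -> b / V _ V: fires at position(s) 4: giobidelunef
surface: giobidelunef

cell CASE=mi, TOR=mi, ASPECT=ma:
underlying: giop-o-si-p
1. b -> p, d -> t, g -> k, v -> f, z -> s / _ #: no change
2. f -> v, p -> b / V _ V: fires at position(s) 4: giobosip
surface: giobosip


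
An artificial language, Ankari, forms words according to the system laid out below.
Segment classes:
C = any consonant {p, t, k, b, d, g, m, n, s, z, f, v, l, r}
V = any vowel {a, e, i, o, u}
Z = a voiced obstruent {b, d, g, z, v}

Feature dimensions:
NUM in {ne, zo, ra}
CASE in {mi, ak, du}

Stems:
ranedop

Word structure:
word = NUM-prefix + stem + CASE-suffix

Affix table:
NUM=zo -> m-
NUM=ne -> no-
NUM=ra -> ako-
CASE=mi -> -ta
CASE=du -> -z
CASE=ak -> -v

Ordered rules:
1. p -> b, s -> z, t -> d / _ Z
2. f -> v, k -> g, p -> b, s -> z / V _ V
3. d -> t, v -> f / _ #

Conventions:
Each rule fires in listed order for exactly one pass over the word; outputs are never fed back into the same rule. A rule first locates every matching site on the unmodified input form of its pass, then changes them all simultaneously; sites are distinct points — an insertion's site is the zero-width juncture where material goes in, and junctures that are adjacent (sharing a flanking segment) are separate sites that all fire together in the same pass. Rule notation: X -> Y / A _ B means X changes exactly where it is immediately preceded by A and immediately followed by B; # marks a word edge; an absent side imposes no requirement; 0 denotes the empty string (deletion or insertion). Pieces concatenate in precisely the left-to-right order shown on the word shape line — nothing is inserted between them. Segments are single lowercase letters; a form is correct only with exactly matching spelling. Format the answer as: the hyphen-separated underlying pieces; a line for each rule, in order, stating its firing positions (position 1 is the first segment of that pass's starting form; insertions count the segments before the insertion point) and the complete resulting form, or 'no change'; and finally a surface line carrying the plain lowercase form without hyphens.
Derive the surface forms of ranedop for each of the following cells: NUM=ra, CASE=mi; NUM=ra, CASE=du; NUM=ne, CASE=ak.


cell NUM=ra, CASE=mi:
underlying: ako-ranedop-ta
1. p -> b, s -> z, t -> d / _ Z: no change
2. f -> v, k -> g, p -> b, s -> z / V _ V: fires at position(s) 2: agoranedopta
3. d -> t, v -> f / _ #: no change
surface: agoranedopta

cell NUM=ra, CASE=du:
underlying: ako-ranedop-z
1. p -> b, s -> z, t -> d / _ Z: fires at position(s) 10: akoranedobz
2. f -> v, k -> g, p -> b, s -> z / V _ V: fires at position(s) 2: agoranedobz
3. d -> t, v -> f / _ #: no change
surface: agoranedobz

cell NUM=ne, CASE=ak:
underlying: no-ranedop-v
1. p -> b, s -> z, t -> d / _ Z: fires at position(s) 9: noranedobv
2. f -> v, k -> g, p -> b, s -> z / V _ V: no change
3. d -> t, v -> f / _ #: fires at position(s) 10: noranedobf
surface: noranedobf


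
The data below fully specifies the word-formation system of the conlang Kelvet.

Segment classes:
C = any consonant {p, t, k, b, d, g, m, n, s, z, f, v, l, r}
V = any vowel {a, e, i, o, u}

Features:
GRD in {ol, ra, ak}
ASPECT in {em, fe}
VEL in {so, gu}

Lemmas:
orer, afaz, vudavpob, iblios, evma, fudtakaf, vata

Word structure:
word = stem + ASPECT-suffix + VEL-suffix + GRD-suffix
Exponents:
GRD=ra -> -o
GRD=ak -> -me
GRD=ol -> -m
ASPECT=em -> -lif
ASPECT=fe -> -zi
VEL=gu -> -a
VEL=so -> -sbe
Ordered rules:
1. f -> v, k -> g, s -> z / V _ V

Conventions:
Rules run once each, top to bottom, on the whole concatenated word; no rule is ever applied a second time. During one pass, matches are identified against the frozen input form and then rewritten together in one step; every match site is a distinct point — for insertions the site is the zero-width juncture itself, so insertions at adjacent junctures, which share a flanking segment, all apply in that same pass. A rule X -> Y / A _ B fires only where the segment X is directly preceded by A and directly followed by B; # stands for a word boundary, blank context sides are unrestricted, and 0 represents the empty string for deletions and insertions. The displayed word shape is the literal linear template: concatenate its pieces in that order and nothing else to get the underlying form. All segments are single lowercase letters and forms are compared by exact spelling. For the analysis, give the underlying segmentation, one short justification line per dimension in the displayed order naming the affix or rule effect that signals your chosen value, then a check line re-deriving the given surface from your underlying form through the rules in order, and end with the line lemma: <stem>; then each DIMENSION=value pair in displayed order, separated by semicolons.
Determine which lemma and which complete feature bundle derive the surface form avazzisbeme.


underlying: afaz-zi-sbe-me
GRD=ak - signalled by the affix -me
ASPECT=fe - signalled by the affix -zi
VEL=so - signalled by the affix -sbe
check: afazzisbeme -> avazzisbeme
lemma: afaz; GRD=ak; ASPECT=fe; VEL=so


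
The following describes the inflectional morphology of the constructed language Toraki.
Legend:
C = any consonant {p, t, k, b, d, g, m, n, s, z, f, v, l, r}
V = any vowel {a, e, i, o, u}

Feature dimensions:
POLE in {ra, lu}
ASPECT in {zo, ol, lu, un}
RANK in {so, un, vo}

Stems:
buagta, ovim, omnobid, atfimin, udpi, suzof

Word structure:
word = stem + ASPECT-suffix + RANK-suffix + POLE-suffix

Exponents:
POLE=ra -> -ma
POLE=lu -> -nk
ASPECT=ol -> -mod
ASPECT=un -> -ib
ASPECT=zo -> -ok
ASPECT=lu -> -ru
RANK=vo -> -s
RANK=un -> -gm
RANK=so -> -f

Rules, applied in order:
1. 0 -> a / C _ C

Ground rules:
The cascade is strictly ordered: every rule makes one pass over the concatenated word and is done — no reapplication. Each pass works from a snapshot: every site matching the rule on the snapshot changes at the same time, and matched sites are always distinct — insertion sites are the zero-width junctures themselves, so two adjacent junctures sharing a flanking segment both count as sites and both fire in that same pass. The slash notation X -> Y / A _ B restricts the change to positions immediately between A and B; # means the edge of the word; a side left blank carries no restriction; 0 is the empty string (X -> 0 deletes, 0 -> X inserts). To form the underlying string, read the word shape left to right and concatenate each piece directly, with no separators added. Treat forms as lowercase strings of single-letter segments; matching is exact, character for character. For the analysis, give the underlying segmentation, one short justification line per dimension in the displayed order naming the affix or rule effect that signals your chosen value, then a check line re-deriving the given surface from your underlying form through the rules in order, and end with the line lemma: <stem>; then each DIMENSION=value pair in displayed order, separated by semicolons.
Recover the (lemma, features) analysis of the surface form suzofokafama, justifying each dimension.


underlying: suzof-ok-f-ma
POLE=ra - signalled by the affix -ma
ASPECT=zo - signalled by the affix -ok
RANK=so - signalled by the affix -f
check: suzofokfma -> suzofokafama
lemma: suzof; POLE=ra; ASPECT=zo; RANK=so


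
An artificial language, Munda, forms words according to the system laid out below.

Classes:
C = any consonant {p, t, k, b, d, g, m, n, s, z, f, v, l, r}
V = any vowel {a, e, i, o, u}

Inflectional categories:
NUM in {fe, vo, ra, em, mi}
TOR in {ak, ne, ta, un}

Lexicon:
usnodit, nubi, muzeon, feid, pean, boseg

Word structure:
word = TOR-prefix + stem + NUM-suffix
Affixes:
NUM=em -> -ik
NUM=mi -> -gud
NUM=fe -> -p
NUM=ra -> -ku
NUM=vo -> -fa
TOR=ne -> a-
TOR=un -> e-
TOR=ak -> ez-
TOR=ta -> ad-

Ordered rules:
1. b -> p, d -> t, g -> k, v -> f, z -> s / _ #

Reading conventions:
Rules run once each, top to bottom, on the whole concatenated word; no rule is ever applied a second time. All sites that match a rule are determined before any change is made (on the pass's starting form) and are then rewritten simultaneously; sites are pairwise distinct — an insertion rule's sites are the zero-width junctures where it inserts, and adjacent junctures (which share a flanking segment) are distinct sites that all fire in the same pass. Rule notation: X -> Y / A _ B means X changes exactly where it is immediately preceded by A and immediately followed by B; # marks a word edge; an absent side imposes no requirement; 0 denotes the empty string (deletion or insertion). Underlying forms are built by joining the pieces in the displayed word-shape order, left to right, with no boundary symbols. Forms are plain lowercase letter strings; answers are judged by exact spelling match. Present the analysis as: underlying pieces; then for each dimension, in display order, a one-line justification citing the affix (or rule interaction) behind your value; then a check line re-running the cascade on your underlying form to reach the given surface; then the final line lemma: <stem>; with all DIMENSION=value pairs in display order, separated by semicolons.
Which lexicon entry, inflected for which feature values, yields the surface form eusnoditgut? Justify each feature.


underlying: e-usnodit-gud
NUM=mi - signalled by the affix -gud
TOR=un - signalled by the affix e-
check: eusnoditgud -> eusnoditgut
lemma: usnodit; NUM=mi; TOR=un


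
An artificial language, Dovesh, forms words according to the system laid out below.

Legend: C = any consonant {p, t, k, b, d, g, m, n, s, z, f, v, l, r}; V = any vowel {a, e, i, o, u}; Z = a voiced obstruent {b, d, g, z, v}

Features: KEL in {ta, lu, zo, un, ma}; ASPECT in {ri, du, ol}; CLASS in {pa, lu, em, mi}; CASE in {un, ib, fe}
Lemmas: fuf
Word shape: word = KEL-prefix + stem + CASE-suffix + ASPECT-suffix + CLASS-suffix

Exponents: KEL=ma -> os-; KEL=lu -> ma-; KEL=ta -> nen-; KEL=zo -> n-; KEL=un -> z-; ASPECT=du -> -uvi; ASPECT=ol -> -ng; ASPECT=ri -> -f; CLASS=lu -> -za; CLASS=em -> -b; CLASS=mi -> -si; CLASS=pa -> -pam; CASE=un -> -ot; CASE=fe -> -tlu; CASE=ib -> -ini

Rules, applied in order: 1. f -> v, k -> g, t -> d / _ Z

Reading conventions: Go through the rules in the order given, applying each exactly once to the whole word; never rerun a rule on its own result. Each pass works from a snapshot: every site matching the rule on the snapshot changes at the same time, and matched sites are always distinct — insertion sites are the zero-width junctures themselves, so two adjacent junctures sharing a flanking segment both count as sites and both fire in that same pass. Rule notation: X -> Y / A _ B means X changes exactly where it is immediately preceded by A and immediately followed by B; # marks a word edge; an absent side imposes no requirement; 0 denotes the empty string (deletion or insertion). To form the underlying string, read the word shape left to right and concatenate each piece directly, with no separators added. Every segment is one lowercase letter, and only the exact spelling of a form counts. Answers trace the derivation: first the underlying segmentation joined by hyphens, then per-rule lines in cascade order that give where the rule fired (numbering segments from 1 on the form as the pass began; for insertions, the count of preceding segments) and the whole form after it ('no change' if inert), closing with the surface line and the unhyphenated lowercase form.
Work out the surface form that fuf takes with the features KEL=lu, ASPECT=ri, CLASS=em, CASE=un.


underlying: ma-fuf-ot-f-b
1. f -> v, k -> g, t -> d / _ Z: fires at position(s) 8: mafufotvb
surface: mafufotvb


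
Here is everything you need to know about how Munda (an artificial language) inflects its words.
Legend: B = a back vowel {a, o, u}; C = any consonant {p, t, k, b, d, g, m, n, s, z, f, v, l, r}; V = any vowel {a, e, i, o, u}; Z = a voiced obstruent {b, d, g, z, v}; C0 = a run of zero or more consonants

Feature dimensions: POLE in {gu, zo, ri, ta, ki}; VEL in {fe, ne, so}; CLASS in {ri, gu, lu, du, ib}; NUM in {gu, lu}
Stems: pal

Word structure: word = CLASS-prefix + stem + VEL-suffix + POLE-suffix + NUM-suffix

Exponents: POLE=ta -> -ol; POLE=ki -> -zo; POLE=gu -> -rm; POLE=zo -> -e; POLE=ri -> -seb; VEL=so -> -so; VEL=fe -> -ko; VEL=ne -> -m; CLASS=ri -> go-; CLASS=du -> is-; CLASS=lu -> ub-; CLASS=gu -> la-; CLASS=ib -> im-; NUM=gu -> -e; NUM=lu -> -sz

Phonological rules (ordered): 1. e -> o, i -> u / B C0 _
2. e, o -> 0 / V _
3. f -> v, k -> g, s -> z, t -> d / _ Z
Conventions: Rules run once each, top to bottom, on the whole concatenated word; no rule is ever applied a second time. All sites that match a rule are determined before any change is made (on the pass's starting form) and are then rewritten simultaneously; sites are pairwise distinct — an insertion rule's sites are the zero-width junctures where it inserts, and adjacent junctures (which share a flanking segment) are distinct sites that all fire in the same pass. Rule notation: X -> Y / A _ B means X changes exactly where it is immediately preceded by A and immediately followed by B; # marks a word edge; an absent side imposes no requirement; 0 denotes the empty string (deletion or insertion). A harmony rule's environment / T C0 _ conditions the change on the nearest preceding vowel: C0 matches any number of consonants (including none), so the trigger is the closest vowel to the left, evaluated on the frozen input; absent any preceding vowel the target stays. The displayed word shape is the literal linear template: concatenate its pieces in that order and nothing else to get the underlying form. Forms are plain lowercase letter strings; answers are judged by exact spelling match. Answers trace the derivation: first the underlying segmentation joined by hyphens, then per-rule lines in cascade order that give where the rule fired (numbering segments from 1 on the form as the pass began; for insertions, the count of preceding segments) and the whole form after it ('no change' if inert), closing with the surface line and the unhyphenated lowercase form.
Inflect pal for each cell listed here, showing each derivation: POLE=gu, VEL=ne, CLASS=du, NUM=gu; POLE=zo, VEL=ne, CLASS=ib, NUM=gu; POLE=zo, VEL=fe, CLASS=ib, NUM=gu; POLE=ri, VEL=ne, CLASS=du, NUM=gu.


cell POLE=gu, VEL=ne, CLASS=du, NUM=gu:
underlying: is-pal-m-rm-e
1. e -> o, i -> u / B C0 _: fires at position(s) 9: ispalmrmo
2. e, o -> 0 / V _: no change
3. f -> v, k -> g, s -> z, t -> d / _ Z: no change
surface: ispalmrmo

cell POLE=zo, VEL=ne, CLASS=ib, NUM=gu:
underlying: im-pal-m-e-e
1. e -> o, i -> u / B C0 _: fires at position(s) 7: impalmoe
2. e, o -> 0 / V _: fires at position(s) 8: impalmo
3. f -> v, k -> g, s -> z, t -> d / _ Z: no change
surface: impalmo

cell POLE=zo, VEL=fe, CLASS=ib, NUM=gu:
underlying: im-pal-ko-e-e
1. e -> o, i -> u / B C0 _: fires at position(s) 8: impalkooe
2. e, o -> 0 / V _: fires at position(s) 8, 9: impalko
3. f -> v, k -> g, s -> z, t -> d / _ Z: no change
surface: impalko

cell POLE=ri, VEL=ne, CLASS=du, NUM=gu:
underlying: is-pal-m-seb-e
1. e -> o, i -> u / B C0 _: fires at position(s) 8: ispalmsobe
2. e, o -> 0 / V _: no change
3. f -> v, k -> g, s -> z, t -> d / _ Z: no change
surface: ispalmsobe


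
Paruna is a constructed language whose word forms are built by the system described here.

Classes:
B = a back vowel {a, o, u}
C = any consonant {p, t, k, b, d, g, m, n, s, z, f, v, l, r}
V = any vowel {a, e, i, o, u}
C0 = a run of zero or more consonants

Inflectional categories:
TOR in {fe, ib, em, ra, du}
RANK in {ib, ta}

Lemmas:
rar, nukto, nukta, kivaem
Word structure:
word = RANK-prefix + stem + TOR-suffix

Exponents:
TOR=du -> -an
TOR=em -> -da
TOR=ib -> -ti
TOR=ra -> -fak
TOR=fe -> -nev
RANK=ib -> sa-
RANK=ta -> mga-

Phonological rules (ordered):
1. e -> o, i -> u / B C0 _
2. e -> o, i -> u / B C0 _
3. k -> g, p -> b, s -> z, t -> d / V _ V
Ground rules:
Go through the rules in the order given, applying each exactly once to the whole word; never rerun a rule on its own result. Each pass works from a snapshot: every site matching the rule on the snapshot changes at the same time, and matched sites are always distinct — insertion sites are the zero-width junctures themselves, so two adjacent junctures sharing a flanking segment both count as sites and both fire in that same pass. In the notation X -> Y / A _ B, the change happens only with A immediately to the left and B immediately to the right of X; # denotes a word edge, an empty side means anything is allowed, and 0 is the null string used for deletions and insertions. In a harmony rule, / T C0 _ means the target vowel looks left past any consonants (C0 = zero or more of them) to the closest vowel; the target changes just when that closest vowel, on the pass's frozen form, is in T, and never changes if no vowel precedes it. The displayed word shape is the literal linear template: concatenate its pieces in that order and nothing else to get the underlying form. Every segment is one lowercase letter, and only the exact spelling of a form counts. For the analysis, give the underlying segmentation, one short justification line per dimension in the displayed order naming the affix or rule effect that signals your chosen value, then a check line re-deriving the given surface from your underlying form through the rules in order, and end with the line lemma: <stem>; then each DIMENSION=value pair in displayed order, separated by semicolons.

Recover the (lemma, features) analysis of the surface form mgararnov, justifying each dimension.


underlying: mga-rar-nev
TOR=fe - signalled by the affix -nev
RANK=ta - signalled by the affix mga-
check: mgararnev -> mgararnov -> mgararnov -> mgararnov
lemma: rar; TOR=fe; RANK=ta


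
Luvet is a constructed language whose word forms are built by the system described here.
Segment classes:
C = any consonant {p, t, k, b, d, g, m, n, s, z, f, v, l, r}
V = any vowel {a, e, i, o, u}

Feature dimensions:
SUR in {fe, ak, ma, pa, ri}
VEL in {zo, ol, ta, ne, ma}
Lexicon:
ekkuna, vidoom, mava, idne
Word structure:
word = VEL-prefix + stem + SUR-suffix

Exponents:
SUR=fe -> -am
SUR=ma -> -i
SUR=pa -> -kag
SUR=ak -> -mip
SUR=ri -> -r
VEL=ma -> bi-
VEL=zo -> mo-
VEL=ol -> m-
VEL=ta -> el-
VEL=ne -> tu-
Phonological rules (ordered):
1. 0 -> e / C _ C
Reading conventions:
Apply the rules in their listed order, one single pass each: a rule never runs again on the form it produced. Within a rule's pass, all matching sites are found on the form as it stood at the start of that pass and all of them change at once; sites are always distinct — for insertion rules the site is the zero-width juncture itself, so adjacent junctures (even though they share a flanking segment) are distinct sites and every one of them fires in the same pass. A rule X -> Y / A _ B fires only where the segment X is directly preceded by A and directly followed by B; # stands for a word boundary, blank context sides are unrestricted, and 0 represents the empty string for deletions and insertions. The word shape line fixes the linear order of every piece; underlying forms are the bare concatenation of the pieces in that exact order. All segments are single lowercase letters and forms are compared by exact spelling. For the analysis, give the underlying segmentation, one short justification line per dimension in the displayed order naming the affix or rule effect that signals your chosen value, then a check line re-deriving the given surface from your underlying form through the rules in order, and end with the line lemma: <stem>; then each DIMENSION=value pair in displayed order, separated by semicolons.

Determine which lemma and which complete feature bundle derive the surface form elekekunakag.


underlying: el-ekkuna-kag
SUR=pa - signalled by the affix -kag
VEL=ta - signalled by the affix el-
check: elekkunakag -> elekekunakag
lemma: ekkuna; SUR=pa; VEL=ta


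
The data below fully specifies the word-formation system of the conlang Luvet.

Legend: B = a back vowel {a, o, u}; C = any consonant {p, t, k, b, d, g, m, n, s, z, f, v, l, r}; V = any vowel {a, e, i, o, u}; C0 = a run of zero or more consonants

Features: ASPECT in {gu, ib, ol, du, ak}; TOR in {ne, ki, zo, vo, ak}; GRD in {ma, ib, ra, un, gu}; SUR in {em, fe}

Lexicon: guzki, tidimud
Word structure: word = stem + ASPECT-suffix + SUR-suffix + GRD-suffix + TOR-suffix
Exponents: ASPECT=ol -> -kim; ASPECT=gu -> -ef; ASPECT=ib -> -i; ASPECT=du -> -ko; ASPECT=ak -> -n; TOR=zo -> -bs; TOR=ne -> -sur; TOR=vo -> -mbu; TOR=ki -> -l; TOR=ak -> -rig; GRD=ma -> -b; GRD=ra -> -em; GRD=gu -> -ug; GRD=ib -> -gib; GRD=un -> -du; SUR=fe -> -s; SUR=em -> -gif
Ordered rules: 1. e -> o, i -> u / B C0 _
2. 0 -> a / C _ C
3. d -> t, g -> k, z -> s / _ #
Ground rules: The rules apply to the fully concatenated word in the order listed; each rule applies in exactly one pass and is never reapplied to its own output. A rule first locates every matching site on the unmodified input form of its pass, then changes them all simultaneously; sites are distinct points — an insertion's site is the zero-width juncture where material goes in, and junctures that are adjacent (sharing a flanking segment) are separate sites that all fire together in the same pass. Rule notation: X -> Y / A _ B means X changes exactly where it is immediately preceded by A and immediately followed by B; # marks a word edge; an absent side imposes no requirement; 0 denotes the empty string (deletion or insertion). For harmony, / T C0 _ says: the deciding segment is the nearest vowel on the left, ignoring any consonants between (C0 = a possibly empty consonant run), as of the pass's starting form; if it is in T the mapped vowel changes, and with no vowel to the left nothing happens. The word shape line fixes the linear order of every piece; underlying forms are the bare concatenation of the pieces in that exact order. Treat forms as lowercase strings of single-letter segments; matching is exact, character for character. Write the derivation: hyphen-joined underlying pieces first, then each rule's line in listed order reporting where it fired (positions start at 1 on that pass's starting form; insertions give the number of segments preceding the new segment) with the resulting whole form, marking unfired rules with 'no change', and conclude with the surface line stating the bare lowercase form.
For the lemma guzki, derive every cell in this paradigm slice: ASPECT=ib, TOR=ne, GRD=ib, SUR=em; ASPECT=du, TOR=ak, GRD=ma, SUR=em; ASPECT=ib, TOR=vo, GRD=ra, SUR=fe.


cell ASPECT=ib, TOR=ne, GRD=ib, SUR=em:
underlying: guzki-i-gif-gib-sur
1. e -> o, i -> u / B C0 _: fires at position(s) 5: guzkuigifgibsur
2. 0 -> a / C _ C: inserts after position(s) 3, 9, 12: guzakuigifagibasur
3. d -> t, g -> k, z -> s / _ #: no change
surface: guzakuigifagibasur

cell ASPECT=du, TOR=ak, GRD=ma, SUR=em:
underlying: guzki-ko-gif-b-rig
1. e -> o, i -> u / B C0 _: fires at position(s) 5, 9: guzkukogufbrig
2. 0 -> a / C _ C: inserts after position(s) 3, 10, 11: guzakukogufabarig
3. d -> t, g -> k, z -> s / _ #: fires at position(s) 17: guzakukogufabarik
surface: guzakukogufabarik

cell ASPECT=ib, TOR=vo, GRD=ra, SUR=fe:
underlying: guzki-i-s-em-mbu
1. e -> o, i -> u / B C0 _: fires at position(s) 5: guzkuisemmbu
2. 0 -> a / C _ C: inserts after position(s) 3, 9, 10: guzakuisemamabu
3. d -> t, g -> k, z -> s / _ #: no change
surface: guzakuisemamabu
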